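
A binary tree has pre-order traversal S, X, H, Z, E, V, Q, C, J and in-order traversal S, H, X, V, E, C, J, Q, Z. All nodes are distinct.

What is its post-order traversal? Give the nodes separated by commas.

H, V, J, C, Q, E, Z, X, S

The first element of pre-order is the root; it splits in-order into left and right subtrees.
Root S: left subtree has 0 nodes { }, right has 8 {H, X, V, E, C, J, Q, Z}.
  Root X: left subtree has 1 node {H}, right has 6 {V, E, C, J, Q, Z}.
    Root Z: left subtree has 5 nodes {V, E, C, J, Q}, right has 0 { }.
      Root E: left subtree has 1 node {V}, right has 3 {C, J, Q}.
        Root Q: left subtree has 2 nodes {C, J}, right has 0 { }.
          Root C: left subtree has 0 nodes { }, right has 1 {J}.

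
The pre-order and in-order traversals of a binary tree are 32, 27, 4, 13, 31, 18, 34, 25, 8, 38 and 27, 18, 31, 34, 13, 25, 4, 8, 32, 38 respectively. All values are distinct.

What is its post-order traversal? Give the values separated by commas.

18, 34, 31, 25, 13, 8, 4, 27, 38, 32

The first element of pre-order is the root; it splits in-order into left and right subtrees.
Root 32: left subtree has 8 nodes {27, 18, 31, 34, 13, 25, 4, 8}, right has 1 {38}.
  Root 27: left subtree has 0 nodes { }, right has 7 {18, 31, 34, 13, 25, 4, 8}.
    Root 4: left subtree has 5 nodes {18, 31, 34, 13, 25}, right has 1 {8}.
      Root 13: left subtree has 3 nodes {18, 31, 34}, right has 1 {25}.
        Root 31: left subtree has 1 node {18}, right has 1 {34}.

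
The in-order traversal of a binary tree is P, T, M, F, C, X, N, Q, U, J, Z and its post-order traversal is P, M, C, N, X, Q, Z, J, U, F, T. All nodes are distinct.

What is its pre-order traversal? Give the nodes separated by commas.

T, P, F, M, U, Q, X, C, N, J, Z

The last element of post-order is the root; it splits in-order into left and right subtrees.
Root T: left subtree has 1 node {P}, right has 9 {M, F, C, X, N, Q, U, J, Z}.
  Root F: left subtree has 1 node {M}, right has 7 {C, X, N, Q, U, J, Z}.
    Root U: left subtree has 4 nodes {C, X, N, Q}, right has 2 {J, Z}.
      Root Q: left subtree has 3 nodes {C, X, N}, right has 0 { }.
        Root X: left subtree has 1 node {C}, right has 1 {N}.
      Root J: left subtree has 0 nodes { }, right has 1 {Z}.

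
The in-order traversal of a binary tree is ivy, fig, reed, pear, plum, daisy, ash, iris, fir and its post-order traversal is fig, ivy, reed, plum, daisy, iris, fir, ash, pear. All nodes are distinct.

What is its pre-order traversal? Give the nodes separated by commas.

The last element of post-order is the root; it splits in-order into left and right subtrees.
Root pear: left subtree has 3 nodes {ivy, fig, reed}, right has 5 {plum, daisy, ash, iris, fir}.
  Root reed: left subtree has 2 nodes {ivy, fig}, right has 0 { }.
    Root ivy: left subtree has 0 nodes { }, right has 1 {fig}.
  Root ash: left subtree has 2 nodes {plum, daisy}, right has 2 {iris, fir}.
    Root daisy: left subtree has 1 node {plum}, right has 0 { }.
    Root fir: left subtree has 1 node {iris}, right has 0 { }.

pear, reed, ivy, fig, ash, daisy, plum, fir, iris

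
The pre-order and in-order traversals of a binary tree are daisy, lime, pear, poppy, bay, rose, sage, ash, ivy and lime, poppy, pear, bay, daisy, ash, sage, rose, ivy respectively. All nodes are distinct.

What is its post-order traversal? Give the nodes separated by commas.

The first element of pre-order is the root; it splits in-order into left and right subtrees.
Root daisy: left subtree has 4 nodes {lime, poppy, pear, bay}, right has 4 {ash, sage, rose, ivy}.
  Root lime: left subtree has 0 nodes { }, right has 3 {poppy, pear, bay}.
    Root pear: left subtree has 1 node {poppy}, right has 1 {bay}.
  Root rose: left subtree has 2 nodes {ash, sage}, right has 1 {ivy}.
    Root sage: left subtree has 1 node {ash}, right has 0 { }.

poppy, bay, pear, lime, ash, sage, ivy, rose, daisy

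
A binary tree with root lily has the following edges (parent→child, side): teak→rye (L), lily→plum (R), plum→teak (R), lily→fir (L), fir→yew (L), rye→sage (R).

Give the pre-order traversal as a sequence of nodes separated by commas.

lily, fir, yew, plum, teak, rye, sage

Pre-order visits the node, then its left subtree, then its right subtree.
Visit lily.
At lily: go left to fir.
  Visit fir.
  At fir: go left to yew.
    yew is a leaf — visit yew.
  At fir: no right child.
At lily: go right to plum.
  Visit plum.
  At plum: no left child.
  At plum: go right to teak.
    Visit teak.
    At teak: go left to rye.
      Visit rye.
      At rye: no left child.
      At rye: go right to sage.
        sage is a leaf — visit sage.
    At teak: no right child.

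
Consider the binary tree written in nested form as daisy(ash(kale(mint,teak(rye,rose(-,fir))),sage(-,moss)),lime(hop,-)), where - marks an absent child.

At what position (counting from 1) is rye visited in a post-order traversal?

Post-order visits the left subtree, then the right subtree, then the node.
At daisy: go left to ash.
  At ash: go left to kale.
    At kale: go left to mint.
      mint is a leaf — visit mint.
    At kale: go right to teak.
      At teak: go left to rye.
        rye is a leaf — visit rye.
      At teak: go right to rose.
        At rose: no left child.
        At rose: go right to fir.
          fir is a leaf — visit fir.
        Visit rose.
      Visit teak.
    Visit kale.
  At ash: go right to sage.
    At sage: no left child.
    At sage: go right to moss.
      moss is a leaf — visit moss.
    Visit sage.
  Visit ash.
At daisy: go right to lime.
  At lime: go left to hop.
    hop is a leaf — visit hop.
  At lime: no right child.
  Visit lime.
Visit daisy.
Full post-order sequence: mint, rye, fir, rose, teak, kale, moss, sage, ash, hop, lime, daisy.

2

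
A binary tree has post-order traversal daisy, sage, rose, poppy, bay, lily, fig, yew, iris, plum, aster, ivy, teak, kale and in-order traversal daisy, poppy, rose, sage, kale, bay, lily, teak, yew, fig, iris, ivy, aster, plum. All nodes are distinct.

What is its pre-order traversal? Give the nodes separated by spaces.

kale poppy daisy rose sage teak lily bay ivy iris yew fig aster plum

The last element of post-order is the root; it splits in-order into left and right subtrees.
Root kale: left subtree has 4 nodes {daisy, poppy, rose, sage}, right has 9 {bay, lily, teak, yew, fig, iris, ivy, aster, plum}.
  Root poppy: left subtree has 1 node {daisy}, right has 2 {rose, sage}.
    Root rose: left subtree has 0 nodes { }, right has 1 {sage}.
  Root teak: left subtree has 2 nodes {bay, lily}, right has 6 {yew, fig, iris, ivy, aster, plum}.
    Root lily: left subtree has 1 node {bay}, right has 0 { }.
    Root ivy: left subtree has 3 nodes {yew, fig, iris}, right has 2 {aster, plum}.
      Root iris: left subtree has 2 nodes {yew, fig}, right has 0 { }.
        Root yew: left subtree has 0 nodes { }, right has 1 {fig}.
      Root aster: left subtree has 0 nodes { }, right has 1 {plum}.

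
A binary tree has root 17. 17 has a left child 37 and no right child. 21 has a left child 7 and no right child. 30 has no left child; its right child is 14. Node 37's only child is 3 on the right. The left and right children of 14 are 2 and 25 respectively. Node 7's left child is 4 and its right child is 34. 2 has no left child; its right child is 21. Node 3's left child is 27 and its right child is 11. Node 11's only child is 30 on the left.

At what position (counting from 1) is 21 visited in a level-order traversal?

Level-order visits nodes level by level from the root, left to right within each level.
Level 0: 17
Level 1: 37
Level 2: 3
Level 3: 27, 11
Level 4: 30
Level 5: 14
Level 6: 2, 25
Level 7: 21
Level 8: 7
Level 9: 4, 34
Full level-order sequence: 17, 37, 3, 27, 11, 30, 14, 2, 25, 21, 7, 4, 34.

10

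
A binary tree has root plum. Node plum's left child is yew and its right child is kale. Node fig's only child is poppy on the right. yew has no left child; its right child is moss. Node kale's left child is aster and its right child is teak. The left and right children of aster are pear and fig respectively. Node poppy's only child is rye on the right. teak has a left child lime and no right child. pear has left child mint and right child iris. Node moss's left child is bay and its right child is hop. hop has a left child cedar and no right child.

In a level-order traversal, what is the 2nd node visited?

yew

Level-order visits nodes level by level from the root, left to right within each level.
Level 0: plum
Level 1: yew, kale
Level 2: moss, aster, teak
Level 3: bay, hop, pear, fig, lime
Level 4: cedar, mint, iris, poppy
Level 5: rye
Full level-order sequence: plum, yew, kale, moss, aster, teak, bay, hop, pear, fig, lime, cedar, mint, iris, poppy, rye.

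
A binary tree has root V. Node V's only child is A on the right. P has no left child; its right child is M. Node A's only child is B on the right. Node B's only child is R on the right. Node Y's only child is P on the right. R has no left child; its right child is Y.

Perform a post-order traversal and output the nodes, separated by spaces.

M P Y R B A V

Post-order visits the left subtree, then the right subtree, then the node.
At V: no left child.
At V: go right to A.
  At A: no left child.
  At A: go right to B.
    At B: no left child.
    At B: go right to R.
      At R: no left child.
      At R: go right to Y.
        At Y: no left child.
        At Y: go right to P.
          At P: no left child.
          At P: go right to M.
            M is a leaf — visit M.
          Visit P.
        Visit Y.
      Visit R.
    Visit B.
  Visit A.
Visit V.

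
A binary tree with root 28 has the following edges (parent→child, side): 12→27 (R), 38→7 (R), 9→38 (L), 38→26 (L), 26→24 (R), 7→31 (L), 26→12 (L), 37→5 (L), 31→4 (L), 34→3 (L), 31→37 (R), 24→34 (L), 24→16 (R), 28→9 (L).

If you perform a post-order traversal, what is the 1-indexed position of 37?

10

Post-order visits the left subtree, then the right subtree, then the node.
At 28: go left to 9.
  At 9: go left to 38.
    At 38: go left to 26.
      At 26: go left to 12.
        At 12: no left child.
        At 12: go right to 27.
          27 is a leaf — visit 27.
        Visit 12.
      At 26: go right to 24.
        At 24: go left to 34.
          At 34: go left to 3.
            3 is a leaf — visit 3.
          At 34: no right child.
          Visit 34.
        At 24: go right to 16.
          16 is a leaf — visit 16.
        Visit 24.
      Visit 26.
    At 38: go right to 7.
      At 7: go left to 31.
        At 31: go left to 4.
          4 is a leaf — visit 4.
        At 31: go right to 37.
          At 37: go left to 5.
            5 is a leaf — visit 5.
          At 37: no right child.
          Visit 37.
        Visit 31.
      At 7: no right child.
      Visit 7.
    Visit 38.
  At 9: no right child.
  Visit 9.
At 28: no right child.
Visit 28.
Full post-order sequence: 27, 12, 3, 34, 16, 24, 26, 4, 5, 37, 31, 7, 38, 9, 28.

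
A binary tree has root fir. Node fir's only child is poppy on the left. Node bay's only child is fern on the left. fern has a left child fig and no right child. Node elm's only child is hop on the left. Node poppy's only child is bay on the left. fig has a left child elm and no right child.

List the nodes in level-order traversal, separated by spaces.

fir poppy bay fern fig elm hop

Level-order visits nodes level by level from the root, left to right within each level.
Level 0: fir
Level 1: poppy
Level 2: bay
Level 3: fern
Level 4: fig
Level 5: elm
Level 6: hop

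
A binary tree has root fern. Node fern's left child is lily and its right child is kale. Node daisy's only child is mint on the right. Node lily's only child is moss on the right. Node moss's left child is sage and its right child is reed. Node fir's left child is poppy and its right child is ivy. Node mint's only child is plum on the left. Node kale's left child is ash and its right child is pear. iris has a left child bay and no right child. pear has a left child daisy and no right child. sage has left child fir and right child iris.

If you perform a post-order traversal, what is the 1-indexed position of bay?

4

Post-order visits the left subtree, then the right subtree, then the node.
At fern: go left to lily.
  At lily: no left child.
  At lily: go right to moss.
    At moss: go left to sage.
      At sage: go left to fir.
        At fir: go left to poppy.
          poppy is a leaf — visit poppy.
        At fir: go right to ivy.
          ivy is a leaf — visit ivy.
        Visit fir.
      At sage: go right to iris.
        At iris: go left to bay.
          bay is a leaf — visit bay.
        At iris: no right child.
        Visit iris.
      Visit sage.
    At moss: go right to reed.
      reed is a leaf — visit reed.
    Visit moss.
  Visit lily.
At fern: go right to kale.
  At kale: go left to ash.
    ash is a leaf — visit ash.
  At kale: go right to pear.
    At pear: go left to daisy.
      At daisy: no left child.
      At daisy: go right to mint.
        At mint: go left to plum.
          plum is a leaf — visit plum.
        At mint: no right child.
        Visit mint.
      Visit daisy.
    At pear: no right child.
    Visit pear.
  Visit kale.
Visit fern.
Full post-order sequence: poppy, ivy, fir, bay, iris, sage, reed, moss, lily, ash, plum, mint, daisy, pear, kale, fern.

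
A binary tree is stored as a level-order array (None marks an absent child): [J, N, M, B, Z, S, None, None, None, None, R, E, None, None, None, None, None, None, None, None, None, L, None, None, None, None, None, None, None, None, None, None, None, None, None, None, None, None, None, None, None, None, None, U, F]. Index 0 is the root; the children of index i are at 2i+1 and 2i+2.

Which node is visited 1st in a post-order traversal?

B

Post-order visits the left subtree, then the right subtree, then the node.
At J: go left to N.
  At N: go left to B.
    B is a leaf — visit B.
  At N: go right to Z.
    At Z: no left child.
    At Z: go right to R.
      At R: go left to L.
        At L: go left to U.
          U is a leaf — visit U.
        At L: go right to F.
          F is a leaf — visit F.
        Visit L.
      At R: no right child.
      Visit R.
    Visit Z.
  Visit N.
At J: go right to M.
  At M: go left to S.
    At S: go left to E.
      E is a leaf — visit E.
    At S: no right child.
    Visit S.
  At M: no right child.
  Visit M.
Visit J.
Full post-order sequence: B, U, F, L, R, Z, N, E, S, M, J.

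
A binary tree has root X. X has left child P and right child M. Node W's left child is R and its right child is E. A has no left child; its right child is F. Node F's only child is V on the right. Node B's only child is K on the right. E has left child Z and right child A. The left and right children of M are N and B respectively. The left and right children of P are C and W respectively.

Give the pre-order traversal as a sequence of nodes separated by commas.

X, P, C, W, R, E, Z, A, F, V, M, N, B, K

Pre-order visits the node, then its left subtree, then its right subtree.
Visit X.
At X: go left to P.
  Visit P.
  At P: go left to C.
    C is a leaf — visit C.
  At P: go right to W.
    Visit W.
    At W: go left to R.
      R is a leaf — visit R.
    At W: go right to E.
      Visit E.
      At E: go left to Z.
        Z is a leaf — visit Z.
      At E: go right to A.
        Visit A.
        At A: no left child.
        At A: go right to F.
          Visit F.
          At F: no left child.
          At F: go right to V.
            V is a leaf — visit V.
At X: go right to M.
  Visit M.
  At M: go left to N.
    N is a leaf — visit N.
  At M: go right to B.
    Visit B.
    At B: no left child.
    At B: go right to K.
      K is a leaf — visit K.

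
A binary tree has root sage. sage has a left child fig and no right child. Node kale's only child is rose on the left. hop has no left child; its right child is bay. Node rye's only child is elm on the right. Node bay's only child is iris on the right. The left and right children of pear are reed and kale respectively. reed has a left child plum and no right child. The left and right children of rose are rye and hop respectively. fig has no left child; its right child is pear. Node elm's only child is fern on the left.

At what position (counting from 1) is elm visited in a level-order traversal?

10

Level-order visits nodes level by level from the root, left to right within each level.
Level 0: sage
Level 1: fig
Level 2: pear
Level 3: reed, kale
Level 4: plum, rose
Level 5: rye, hop
Level 6: elm, bay
Level 7: fern, iris
Full level-order sequence: sage, fig, pear, reed, kale, plum, rose, rye, hop, elm, bay, fern, iris.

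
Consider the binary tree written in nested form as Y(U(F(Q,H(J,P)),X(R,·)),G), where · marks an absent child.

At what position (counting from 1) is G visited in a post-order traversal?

Post-order visits the left subtree, then the right subtree, then the node.
At Y: go left to U.
  At U: go left to F.
    At F: go left to Q.
      Q is a leaf — visit Q.
    At F: go right to H.
      At H: go left to J.
        J is a leaf — visit J.
      At H: go right to P.
        P is a leaf — visit P.
      Visit H.
    Visit F.
  At U: go right to X.
    At X: go left to R.
      R is a leaf — visit R.
    At X: no right child.
    Visit X.
  Visit U.
At Y: go right to G.
  G is a leaf — visit G.
Visit Y.
Full post-order sequence: Q, J, P, H, F, R, X, U, G, Y.

9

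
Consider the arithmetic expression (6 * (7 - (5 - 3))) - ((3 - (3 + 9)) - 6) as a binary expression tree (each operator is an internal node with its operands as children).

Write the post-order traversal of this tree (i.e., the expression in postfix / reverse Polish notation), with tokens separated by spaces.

6 7 5 3 - - * 3 3 9 + - 6 - -

Post-order on an expression tree gives postfix notation: for each operator, emit left operand, right operand, then the operator.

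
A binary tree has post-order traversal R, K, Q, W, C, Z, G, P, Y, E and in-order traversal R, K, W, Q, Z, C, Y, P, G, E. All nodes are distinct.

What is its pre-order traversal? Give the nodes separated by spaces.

The last element of post-order is the root; it splits in-order into left and right subtrees.
Root E: left subtree has 9 nodes {R, K, W, Q, Z, C, Y, P, G}, right has 0 { }.
  Root Y: left subtree has 6 nodes {R, K, W, Q, Z, C}, right has 2 {P, G}.
    Root Z: left subtree has 4 nodes {R, K, W, Q}, right has 1 {C}.
      Root W: left subtree has 2 nodes {R, K}, right has 1 {Q}.
        Root K: left subtree has 1 node {R}, right has 0 { }.
    Root P: left subtree has 0 nodes { }, right has 1 {G}.

E Y Z W K R Q C P G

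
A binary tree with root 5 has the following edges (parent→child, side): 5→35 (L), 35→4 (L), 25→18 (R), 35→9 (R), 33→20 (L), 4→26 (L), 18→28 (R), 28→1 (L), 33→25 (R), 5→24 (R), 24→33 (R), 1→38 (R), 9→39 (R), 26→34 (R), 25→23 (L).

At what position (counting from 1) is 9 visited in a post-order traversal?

Post-order visits the left subtree, then the right subtree, then the node.
At 5: go left to 35.
  At 35: go left to 4.
    At 4: go left to 26.
      At 26: no left child.
      At 26: go right to 34.
        34 is a leaf — visit 34.
      Visit 26.
    At 4: no right child.
    Visit 4.
  At 35: go right to 9.
    At 9: no left child.
    At 9: go right to 39.
      39 is a leaf — visit 39.
    Visit 9.
  Visit 35.
At 5: go right to 24.
  At 24: no left child.
  At 24: go right to 33.
    At 33: go left to 20.
      20 is a leaf — visit 20.
    At 33: go right to 25.
      At 25: go left to 23.
        23 is a leaf — visit 23.
      At 25: go right to 18.
        At 18: no left child.
        At 18: go right to 28.
          At 28: go left to 1.
            At 1: no left child.
            At 1: go right to 38.
              38 is a leaf — visit 38.
            Visit 1.
          At 28: no right child.
          Visit 28.
        Visit 18.
      Visit 25.
    Visit 33.
  Visit 24.
Visit 5.
Full post-order sequence: 34, 26, 4, 39, 9, 35, 20, 23, 38, 1, 28, 18, 25, 33, 24, 5.

5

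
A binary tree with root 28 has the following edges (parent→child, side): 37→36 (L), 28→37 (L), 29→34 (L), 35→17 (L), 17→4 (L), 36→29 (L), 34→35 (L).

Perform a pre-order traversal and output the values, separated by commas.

Pre-order visits the node, then its left subtree, then its right subtree.
Visit 28.
At 28: go left to 37.
  Visit 37.
  At 37: go left to 36.
    Visit 36.
    At 36: go left to 29.
      Visit 29.
      At 29: go left to 34.
        Visit 34.
        At 34: go left to 35.
          Visit 35.
          At 35: go left to 17.
            Visit 17.
            At 17: go left to 4.
              4 is a leaf — visit 4.
            At 17: no right child.
          At 35: no right child.
        At 34: no right child.
      At 29: no right child.
    At 36: no right child.
  At 37: no right child.
At 28: no right child.

28, 37, 36, 29, 34, 35, 17, 4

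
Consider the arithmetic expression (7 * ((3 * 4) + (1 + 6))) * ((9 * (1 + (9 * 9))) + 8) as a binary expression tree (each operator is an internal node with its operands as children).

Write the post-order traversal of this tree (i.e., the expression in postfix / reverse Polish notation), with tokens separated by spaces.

Post-order on an expression tree gives postfix notation: for each operator, emit left operand, right operand, then the operator.

7 3 4 * 1 6 + + * 9 1 9 9 * + * 8 + *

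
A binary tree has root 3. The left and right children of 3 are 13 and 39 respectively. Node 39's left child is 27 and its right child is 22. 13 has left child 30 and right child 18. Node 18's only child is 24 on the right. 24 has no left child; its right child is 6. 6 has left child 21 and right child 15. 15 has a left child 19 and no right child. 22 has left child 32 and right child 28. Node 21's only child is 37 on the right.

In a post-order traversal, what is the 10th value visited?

27

Post-order visits the left subtree, then the right subtree, then the node.
At 3: go left to 13.
  At 13: go left to 30.
    30 is a leaf — visit 30.
  At 13: go right to 18.
    At 18: no left child.
    At 18: go right to 24.
      At 24: no left child.
      At 24: go right to 6.
        At 6: go left to 21.
          At 21: no left child.
          At 21: go right to 37.
            37 is a leaf — visit 37.
          Visit 21.
        At 6: go right to 15.
          At 15: go left to 19.
            19 is a leaf — visit 19.
          At 15: no right child.
          Visit 15.
        Visit 6.
      Visit 24.
    Visit 18.
  Visit 13.
At 3: go right to 39.
  At 39: go left to 27.
    27 is a leaf — visit 27.
  At 39: go right to 22.
    At 22: go left to 32.
      32 is a leaf — visit 32.
    At 22: go right to 28.
      28 is a leaf — visit 28.
    Visit 22.
  Visit 39.
Visit 3.
Full post-order sequence: 30, 37, 21, 19, 15, 6, 24, 18, 13, 27, 32, 28, 22, 39, 3.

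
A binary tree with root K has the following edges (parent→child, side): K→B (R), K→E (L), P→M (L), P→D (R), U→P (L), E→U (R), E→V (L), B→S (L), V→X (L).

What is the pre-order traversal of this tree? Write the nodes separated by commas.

K, E, V, X, U, P, M, D, B, S

Pre-order visits the node, then its left subtree, then its right subtree.
Visit K.
At K: go left to E.
  Visit E.
  At E: go left to V.
    Visit V.
    At V: go left to X.
      X is a leaf — visit X.
    At V: no right child.
  At E: go right to U.
    Visit U.
    At U: go left to P.
      Visit P.
      At P: go left to M.
        M is a leaf — visit M.
      At P: go right to D.
        D is a leaf — visit D.
    At U: no right child.
At K: go right to B.
  Visit B.
  At B: go left to S.
    S is a leaf — visit S.
  At B: no right child.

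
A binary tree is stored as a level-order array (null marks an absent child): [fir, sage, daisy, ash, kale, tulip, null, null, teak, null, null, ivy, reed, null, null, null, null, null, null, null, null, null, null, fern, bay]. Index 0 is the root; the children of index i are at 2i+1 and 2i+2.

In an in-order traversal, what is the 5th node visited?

fir

In-order visits the left subtree, then the node, then the right subtree.
At fir: go left to sage.
  At sage: go left to ash.
    At ash: no left child.
    Visit ash.
    At ash: go right to teak.
      teak is a leaf — visit teak.
  Visit sage.
  At sage: go right to kale.
    kale is a leaf — visit kale.
Visit fir.
At fir: go right to daisy.
  At daisy: go left to tulip.
    At tulip: go left to ivy.
      At ivy: go left to fern.
        fern is a leaf — visit fern.
      Visit ivy.
      At ivy: go right to bay.
        bay is a leaf — visit bay.
    Visit tulip.
    At tulip: go right to reed.
      reed is a leaf — visit reed.
  Visit daisy.
  At daisy: no right child.
Full in-order sequence: ash, teak, sage, kale, fir, fern, ivy, bay, tulip, reed, daisy.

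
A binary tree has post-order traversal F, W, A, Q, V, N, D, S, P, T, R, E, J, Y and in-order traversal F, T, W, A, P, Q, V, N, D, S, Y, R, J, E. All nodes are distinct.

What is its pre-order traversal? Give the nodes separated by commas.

The last element of post-order is the root; it splits in-order into left and right subtrees.
Root Y: left subtree has 10 nodes {F, T, W, A, P, Q, V, N, D, S}, right has 3 {R, J, E}.
  Root T: left subtree has 1 node {F}, right has 8 {W, A, P, Q, V, N, D, S}.
    Root P: left subtree has 2 nodes {W, A}, right has 5 {Q, V, N, D, S}.
      Root A: left subtree has 1 node {W}, right has 0 { }.
      Root S: left subtree has 4 nodes {Q, V, N, D}, right has 0 { }.
        Root D: left subtree has 3 nodes {Q, V, N}, right has 0 { }.
          Root N: left subtree has 2 nodes {Q, V}, right has 0 { }.
            Root V: left subtree has 1 node {Q}, right has 0 { }.
  Root J: left subtree has 1 node {R}, right has 1 {E}.

Y, T, F, P, A, W, S, D, N, V, Q, J, R, E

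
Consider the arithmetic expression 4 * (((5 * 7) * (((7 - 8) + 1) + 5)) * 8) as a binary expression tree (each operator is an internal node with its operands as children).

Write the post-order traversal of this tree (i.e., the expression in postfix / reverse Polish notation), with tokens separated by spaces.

Post-order on an expression tree gives postfix notation: for each operator, emit left operand, right operand, then the operator.

4 5 7 * 7 8 - 1 + 5 + * 8 * *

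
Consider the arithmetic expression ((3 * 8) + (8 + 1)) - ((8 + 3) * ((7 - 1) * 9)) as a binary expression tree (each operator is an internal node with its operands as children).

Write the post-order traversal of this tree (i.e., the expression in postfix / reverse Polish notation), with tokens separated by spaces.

Post-order on an expression tree gives postfix notation: for each operator, emit left operand, right operand, then the operator.

3 8 * 8 1 + + 8 3 + 7 1 - 9 * * -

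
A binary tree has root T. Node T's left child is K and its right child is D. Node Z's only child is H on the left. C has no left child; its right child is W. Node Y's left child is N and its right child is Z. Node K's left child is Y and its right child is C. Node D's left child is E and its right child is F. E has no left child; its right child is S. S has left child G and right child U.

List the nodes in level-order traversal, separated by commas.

Level-order visits nodes level by level from the root, left to right within each level.
Level 0: T
Level 1: K, D
Level 2: Y, C, E, F
Level 3: N, Z, W, S
Level 4: H, G, U

T, K, D, Y, C, E, F, N, Z, W, S, H, G, U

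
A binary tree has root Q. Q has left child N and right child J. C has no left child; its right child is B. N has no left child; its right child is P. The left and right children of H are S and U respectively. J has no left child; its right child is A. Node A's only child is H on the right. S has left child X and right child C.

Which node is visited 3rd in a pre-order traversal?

Pre-order visits the node, then its left subtree, then its right subtree.
Visit Q.
At Q: go left to N.
  Visit N.
  At N: no left child.
  At N: go right to P.
    P is a leaf — visit P.
At Q: go right to J.
  Visit J.
  At J: no left child.
  At J: go right to A.
    Visit A.
    At A: no left child.
    At A: go right to H.
      Visit H.
      At H: go left to S.
        Visit S.
        At S: go left to X.
          X is a leaf — visit X.
        At S: go right to C.
          Visit C.
          At C: no left child.
          At C: go right to B.
            B is a leaf — visit B.
      At H: go right to U.
        U is a leaf — visit U.
Full pre-order sequence: Q, N, P, J, A, H, S, X, C, B, U.

P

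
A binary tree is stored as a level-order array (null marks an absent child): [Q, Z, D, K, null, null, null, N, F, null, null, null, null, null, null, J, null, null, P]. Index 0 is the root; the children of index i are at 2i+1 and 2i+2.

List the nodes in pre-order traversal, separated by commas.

Pre-order visits the node, then its left subtree, then its right subtree.
Visit Q.
At Q: go left to Z.
  Visit Z.
  At Z: go left to K.
    Visit K.
    At K: go left to N.
      Visit N.
      At N: go left to J.
        J is a leaf — visit J.
      At N: no right child.
    At K: go right to F.
      Visit F.
      At F: no left child.
      At F: go right to P.
        P is a leaf — visit P.
  At Z: no right child.
At Q: go right to D.
  D is a leaf — visit D.

Q, Z, K, N, J, F, P, D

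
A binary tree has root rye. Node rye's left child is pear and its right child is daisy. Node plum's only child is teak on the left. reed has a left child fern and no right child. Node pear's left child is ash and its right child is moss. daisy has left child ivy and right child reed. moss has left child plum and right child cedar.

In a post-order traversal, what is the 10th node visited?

daisy

Post-order visits the left subtree, then the right subtree, then the node.
At rye: go left to pear.
  At pear: go left to ash.
    ash is a leaf — visit ash.
  At pear: go right to moss.
    At moss: go left to plum.
      At plum: go left to teak.
        teak is a leaf — visit teak.
      At plum: no right child.
      Visit plum.
    At moss: go right to cedar.
      cedar is a leaf — visit cedar.
    Visit moss.
  Visit pear.
At rye: go right to daisy.
  At daisy: go left to ivy.
    ivy is a leaf — visit ivy.
  At daisy: go right to reed.
    At reed: go left to fern.
      fern is a leaf — visit fern.
    At reed: no right child.
    Visit reed.
  Visit daisy.
Visit rye.
Full post-order sequence: ash, teak, plum, cedar, moss, pear, ivy, fern, reed, daisy, rye.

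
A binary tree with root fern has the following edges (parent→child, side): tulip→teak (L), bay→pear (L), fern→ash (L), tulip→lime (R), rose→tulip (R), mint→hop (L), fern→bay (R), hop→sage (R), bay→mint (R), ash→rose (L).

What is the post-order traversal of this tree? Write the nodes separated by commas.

teak, lime, tulip, rose, ash, pear, sage, hop, mint, bay, fern

Post-order visits the left subtree, then the right subtree, then the node.
At fern: go left to ash.
  At ash: go left to rose.
    At rose: no left child.
    At rose: go right to tulip.
      At tulip: go left to teak.
        teak is a leaf — visit teak.
      At tulip: go right to lime.
        lime is a leaf — visit lime.
      Visit tulip.
    Visit rose.
  At ash: no right child.
  Visit ash.
At fern: go right to bay.
  At bay: go left to pear.
    pear is a leaf — visit pear.
  At bay: go right to mint.
    At mint: go left to hop.
      At hop: no left child.
      At hop: go right to sage.
        sage is a leaf — visit sage.
      Visit hop.
    At mint: no right child.
    Visit mint.
  Visit bay.
Visit fern.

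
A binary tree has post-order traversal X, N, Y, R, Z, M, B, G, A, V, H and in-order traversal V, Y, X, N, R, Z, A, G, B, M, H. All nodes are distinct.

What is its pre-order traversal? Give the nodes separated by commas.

The last element of post-order is the root; it splits in-order into left and right subtrees.
Root H: left subtree has 10 nodes {V, Y, X, N, R, Z, A, G, B, M}, right has 0 { }.
  Root V: left subtree has 0 nodes { }, right has 9 {Y, X, N, R, Z, A, G, B, M}.
    Root A: left subtree has 5 nodes {Y, X, N, R, Z}, right has 3 {G, B, M}.
      Root Z: left subtree has 4 nodes {Y, X, N, R}, right has 0 { }.
        Root R: left subtree has 3 nodes {Y, X, N}, right has 0 { }.
          Root Y: left subtree has 0 nodes { }, right has 2 {X, N}.
            Root N: left subtree has 1 node {X}, right has 0 { }.
      Root G: left subtree has 0 nodes { }, right has 2 {B, M}.
        Root B: left subtree has 0 nodes { }, right has 1 {M}.

H, V, A, Z, R, Y, N, X, G, B, M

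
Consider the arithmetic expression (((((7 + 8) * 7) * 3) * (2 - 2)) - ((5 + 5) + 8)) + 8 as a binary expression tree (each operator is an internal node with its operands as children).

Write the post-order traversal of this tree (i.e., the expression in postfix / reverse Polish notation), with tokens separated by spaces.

7 8 + 7 * 3 * 2 2 - * 5 5 + 8 + - 8 +

Post-order on an expression tree gives postfix notation: for each operator, emit left operand, right operand, then the operator.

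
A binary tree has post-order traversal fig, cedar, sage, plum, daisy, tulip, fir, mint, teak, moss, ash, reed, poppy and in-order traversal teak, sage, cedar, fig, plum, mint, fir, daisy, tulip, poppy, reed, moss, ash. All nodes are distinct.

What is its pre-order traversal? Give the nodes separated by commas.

The last element of post-order is the root; it splits in-order into left and right subtrees.
Root poppy: left subtree has 9 nodes {teak, sage, cedar, fig, plum, mint, fir, daisy, tulip}, right has 3 {reed, moss, ash}.
  Root teak: left subtree has 0 nodes { }, right has 8 {sage, cedar, fig, plum, mint, fir, daisy, tulip}.
    Root mint: left subtree has 4 nodes {sage, cedar, fig, plum}, right has 3 {fir, daisy, tulip}.
      Root plum: left subtree has 3 nodes {sage, cedar, fig}, right has 0 { }.
        Root sage: left subtree has 0 nodes { }, right has 2 {cedar, fig}.
          Root cedar: left subtree has 0 nodes { }, right has 1 {fig}.
      Root fir: left subtree has 0 nodes { }, right has 2 {daisy, tulip}.
        Root tulip: left subtree has 1 node {daisy}, right has 0 { }.
  Root reed: left subtree has 0 nodes { }, right has 2 {moss, ash}.
    Root ash: left subtree has 1 node {moss}, right has 0 { }.

poppy, teak, mint, plum, sage, cedar, fig, fir, tulip, daisy, reed, ash, moss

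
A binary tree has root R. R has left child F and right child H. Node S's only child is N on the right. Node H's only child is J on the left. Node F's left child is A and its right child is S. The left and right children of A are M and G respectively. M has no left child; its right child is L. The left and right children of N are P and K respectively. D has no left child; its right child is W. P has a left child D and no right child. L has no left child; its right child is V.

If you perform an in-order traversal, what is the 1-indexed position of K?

12

In-order visits the left subtree, then the node, then the right subtree.
At R: go left to F.
  At F: go left to A.
    At A: go left to M.
      At M: no left child.
      Visit M.
      At M: go right to L.
        At L: no left child.
        Visit L.
        At L: go right to V.
          V is a leaf — visit V.
    Visit A.
    At A: go right to G.
      G is a leaf — visit G.
  Visit F.
  At F: go right to S.
    At S: no left child.
    Visit S.
    At S: go right to N.
      At N: go left to P.
        At P: go left to D.
          At D: no left child.
          Visit D.
          At D: go right to W.
            W is a leaf — visit W.
        Visit P.
        At P: no right child.
      Visit N.
      At N: go right to K.
        K is a leaf — visit K.
Visit R.
At R: go right to H.
  At H: go left to J.
    J is a leaf — visit J.
  Visit H.
  At H: no right child.
Full in-order sequence: M, L, V, A, G, F, S, D, W, P, N, K, R, J, H.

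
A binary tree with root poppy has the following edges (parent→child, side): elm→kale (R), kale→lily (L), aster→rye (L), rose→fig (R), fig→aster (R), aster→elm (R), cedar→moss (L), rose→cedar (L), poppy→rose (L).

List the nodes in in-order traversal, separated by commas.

moss, cedar, rose, fig, rye, aster, elm, lily, kale, poppy

In-order visits the left subtree, then the node, then the right subtree.
At poppy: go left to rose.
  At rose: go left to cedar.
    At cedar: go left to moss.
      moss is a leaf — visit moss.
    Visit cedar.
    At cedar: no right child.
  Visit rose.
  At rose: go right to fig.
    At fig: no left child.
    Visit fig.
    At fig: go right to aster.
      At aster: go left to rye.
        rye is a leaf — visit rye.
      Visit aster.
      At aster: go right to elm.
        At elm: no left child.
        Visit elm.
        At elm: go right to kale.
          At kale: go left to lily.
            lily is a leaf — visit lily.
          Visit kale.
          At kale: no right child.
Visit poppy.
At poppy: no right child.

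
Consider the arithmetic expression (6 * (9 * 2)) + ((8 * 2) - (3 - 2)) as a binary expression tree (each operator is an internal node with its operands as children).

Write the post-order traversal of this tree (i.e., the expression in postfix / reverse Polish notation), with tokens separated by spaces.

6 9 2 * * 8 2 * 3 2 - - +

Post-order on an expression tree gives postfix notation: for each operator, emit left operand, right operand, then the operator.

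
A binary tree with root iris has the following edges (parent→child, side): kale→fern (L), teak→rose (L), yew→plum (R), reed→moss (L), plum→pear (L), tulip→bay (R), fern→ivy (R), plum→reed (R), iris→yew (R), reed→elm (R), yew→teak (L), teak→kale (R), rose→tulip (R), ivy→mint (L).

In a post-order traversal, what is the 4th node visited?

Post-order visits the left subtree, then the right subtree, then the node.
At iris: no left child.
At iris: go right to yew.
  At yew: go left to teak.
    At teak: go left to rose.
      At rose: no left child.
      At rose: go right to tulip.
        At tulip: no left child.
        At tulip: go right to bay.
          bay is a leaf — visit bay.
        Visit tulip.
      Visit rose.
    At teak: go right to kale.
      At kale: go left to fern.
        At fern: no left child.
        At fern: go right to ivy.
          At ivy: go left to mint.
            mint is a leaf — visit mint.
          At ivy: no right child.
          Visit ivy.
        Visit fern.
      At kale: no right child.
      Visit kale.
    Visit teak.
  At yew: go right to plum.
    At plum: go left to pear.
      pear is a leaf — visit pear.
    At plum: go right to reed.
      At reed: go left to moss.
        moss is a leaf — visit moss.
      At reed: go right to elm.
        elm is a leaf — visit elm.
      Visit reed.
    Visit plum.
  Visit yew.
Visit iris.
Full post-order sequence: bay, tulip, rose, mint, ivy, fern, kale, teak, pear, moss, elm, reed, plum, yew, iris.

mint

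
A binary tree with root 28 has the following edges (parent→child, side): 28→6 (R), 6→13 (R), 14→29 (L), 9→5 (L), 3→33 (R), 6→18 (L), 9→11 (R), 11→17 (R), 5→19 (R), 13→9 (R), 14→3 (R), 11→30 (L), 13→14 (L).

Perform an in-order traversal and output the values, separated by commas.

28, 18, 6, 29, 14, 3, 33, 13, 5, 19, 9, 30, 11, 17

In-order visits the left subtree, then the node, then the right subtree.
At 28: no left child.
Visit 28.
At 28: go right to 6.
  At 6: go left to 18.
    18 is a leaf — visit 18.
  Visit 6.
  At 6: go right to 13.
    At 13: go left to 14.
      At 14: go left to 29.
        29 is a leaf — visit 29.
      Visit 14.
      At 14: go right to 3.
        At 3: no left child.
        Visit 3.
        At 3: go right to 33.
          33 is a leaf — visit 33.
    Visit 13.
    At 13: go right to 9.
      At 9: go left to 5.
        At 5: no left child.
        Visit 5.
        At 5: go right to 19.
          19 is a leaf — visit 19.
      Visit 9.
      At 9: go right to 11.
        At 11: go left to 30.
          30 is a leaf — visit 30.
        Visit 11.
        At 11: go right to 17.
          17 is a leaf — visit 17.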